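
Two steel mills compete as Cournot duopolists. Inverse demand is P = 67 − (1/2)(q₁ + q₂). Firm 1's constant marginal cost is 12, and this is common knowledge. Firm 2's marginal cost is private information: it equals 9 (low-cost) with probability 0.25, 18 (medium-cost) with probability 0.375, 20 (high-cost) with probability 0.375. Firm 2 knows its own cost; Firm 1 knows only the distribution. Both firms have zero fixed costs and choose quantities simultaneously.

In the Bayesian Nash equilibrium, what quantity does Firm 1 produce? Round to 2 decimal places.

Firm 2 with cost c maximizes (67 − (1/2)(q₁+q₂) − c)·q₂, giving q₂(c) = (67 − c − (1/2)q₁).
E[c₂] = 0.25·9 + 0.375·18 + 0.375·20 = 16.5
Firm 1's FOC against E[q₂] yields q₁ = (67 − 2·12 + E[c₂])/(3/2) = (67 − 24 + 16.5)/(3/2) = 39.6667.

39.67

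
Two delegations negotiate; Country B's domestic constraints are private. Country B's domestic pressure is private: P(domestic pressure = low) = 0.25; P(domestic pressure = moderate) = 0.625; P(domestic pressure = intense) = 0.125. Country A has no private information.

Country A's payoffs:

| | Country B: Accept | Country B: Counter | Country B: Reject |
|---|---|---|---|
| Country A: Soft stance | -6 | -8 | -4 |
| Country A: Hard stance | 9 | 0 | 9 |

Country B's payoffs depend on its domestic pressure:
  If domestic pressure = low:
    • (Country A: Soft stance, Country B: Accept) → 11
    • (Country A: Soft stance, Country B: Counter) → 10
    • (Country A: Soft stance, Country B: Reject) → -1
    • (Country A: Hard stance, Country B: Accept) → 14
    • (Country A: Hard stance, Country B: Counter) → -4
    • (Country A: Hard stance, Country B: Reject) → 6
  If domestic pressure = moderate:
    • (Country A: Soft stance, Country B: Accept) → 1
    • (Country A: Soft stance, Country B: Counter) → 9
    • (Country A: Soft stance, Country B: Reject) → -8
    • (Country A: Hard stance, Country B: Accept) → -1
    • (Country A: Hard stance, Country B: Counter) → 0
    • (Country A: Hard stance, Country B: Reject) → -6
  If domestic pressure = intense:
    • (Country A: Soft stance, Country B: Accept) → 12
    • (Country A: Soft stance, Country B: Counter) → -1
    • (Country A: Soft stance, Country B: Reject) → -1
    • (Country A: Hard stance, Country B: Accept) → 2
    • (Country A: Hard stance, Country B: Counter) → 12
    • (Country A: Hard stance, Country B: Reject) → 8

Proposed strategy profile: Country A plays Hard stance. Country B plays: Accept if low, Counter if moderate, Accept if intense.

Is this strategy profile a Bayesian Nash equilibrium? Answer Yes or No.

No

Country A plays Hard stance: E[Hard stance] = 0.25·(9) + 0.625·(0) + 0.125·(9) = 3.375; E[Soft stance] = -7.25. Best-responding. ✓
Country B (domestic pressure low), facing Hard stance: Accept gives 14, Counter gives -4, Reject gives 6. Proposed Accept is best. ✓
Country B (domestic pressure moderate), facing Hard stance: Accept gives -1, Counter gives 0, Reject gives -6. Proposed Counter is best. ✓
Country B (domestic pressure intense), facing Hard stance: Accept gives 2, Counter gives 12, Reject gives 8. Proposed Accept is not best — profitable deviation exists. ✗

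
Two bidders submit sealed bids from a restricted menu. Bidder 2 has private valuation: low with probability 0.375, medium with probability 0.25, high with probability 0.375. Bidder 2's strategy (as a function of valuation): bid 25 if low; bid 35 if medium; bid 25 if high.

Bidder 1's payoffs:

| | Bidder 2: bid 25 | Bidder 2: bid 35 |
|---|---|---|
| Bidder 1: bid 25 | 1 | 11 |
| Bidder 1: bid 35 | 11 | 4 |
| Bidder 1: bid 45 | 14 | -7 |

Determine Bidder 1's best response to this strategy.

bid 35

E[bid 25] = 0.375·(1) + 0.25·(11) + 0.375·(1) = 3.5
E[bid 35] = 0.375·(11) + 0.25·(4) + 0.375·(11) = 9.25
E[bid 45] = 0.375·(14) + 0.25·(-7) + 0.375·(14) = 8.75
Best response: bid 35 (9.25 is the largest).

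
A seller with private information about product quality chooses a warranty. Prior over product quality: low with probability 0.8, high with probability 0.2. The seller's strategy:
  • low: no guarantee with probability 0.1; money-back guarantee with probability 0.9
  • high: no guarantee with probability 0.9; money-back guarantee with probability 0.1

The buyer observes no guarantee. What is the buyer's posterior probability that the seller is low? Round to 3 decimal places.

0.308

P(no guarantee) = 0.8·0.1 + 0.2·0.9 = 0.26
P(low | no guarantee) = (0.8·0.1) / 0.26 = 0.08 / 0.26 = 0.307692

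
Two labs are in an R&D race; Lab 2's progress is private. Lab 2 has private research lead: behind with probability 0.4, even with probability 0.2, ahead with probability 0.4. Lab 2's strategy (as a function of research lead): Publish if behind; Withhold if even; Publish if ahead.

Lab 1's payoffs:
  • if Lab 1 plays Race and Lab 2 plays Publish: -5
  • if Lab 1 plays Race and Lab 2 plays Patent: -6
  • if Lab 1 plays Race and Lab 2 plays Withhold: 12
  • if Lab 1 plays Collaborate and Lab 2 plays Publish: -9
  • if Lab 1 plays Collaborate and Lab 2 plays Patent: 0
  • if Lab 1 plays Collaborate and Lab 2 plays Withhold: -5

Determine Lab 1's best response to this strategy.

Race

E[Race] = 0.4·(-5) + 0.2·(12) + 0.4·(-5) = -1.6
E[Collaborate] = 0.4·(-9) + 0.2·(-5) + 0.4·(-9) = -8.2
Best response: Race (-1.6 is the largest).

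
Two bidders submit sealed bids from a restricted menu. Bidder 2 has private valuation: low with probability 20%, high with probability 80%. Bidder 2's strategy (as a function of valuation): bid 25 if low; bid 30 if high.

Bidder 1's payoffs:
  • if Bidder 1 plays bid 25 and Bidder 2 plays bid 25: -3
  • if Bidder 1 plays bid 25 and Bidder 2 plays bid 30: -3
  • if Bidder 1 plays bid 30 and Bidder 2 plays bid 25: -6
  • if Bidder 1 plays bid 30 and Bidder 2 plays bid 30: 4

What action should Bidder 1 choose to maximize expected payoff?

bid 30

E[bid 25] = 0.2·(-3) + 0.8·(-3) = -3
E[bid 30] = 0.2·(-6) + 0.8·(4) = 2
Best response: bid 30 (2 is the largest).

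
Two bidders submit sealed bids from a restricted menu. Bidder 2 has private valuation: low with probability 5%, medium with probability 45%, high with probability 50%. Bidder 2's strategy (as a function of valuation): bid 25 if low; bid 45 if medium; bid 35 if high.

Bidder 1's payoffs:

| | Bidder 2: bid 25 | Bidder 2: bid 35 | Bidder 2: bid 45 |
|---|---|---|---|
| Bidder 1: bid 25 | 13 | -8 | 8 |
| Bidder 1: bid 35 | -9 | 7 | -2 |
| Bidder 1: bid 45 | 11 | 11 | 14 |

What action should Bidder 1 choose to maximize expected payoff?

Compute Bidder 1's expected payoff for each action, taking the expectation over Bidder 2's type.
E[bid 25] = 0.05·(13) + 0.45·(8) + 0.5·(-8) = 0.25
E[bid 35] = 0.05·(-9) + 0.45·(-2) + 0.5·(7) = 2.15
E[bid 45] = 0.05·(11) + 0.45·(14) + 0.5·(11) = 12.35
Best response: bid 45 (12.35 is the largest).

bid 45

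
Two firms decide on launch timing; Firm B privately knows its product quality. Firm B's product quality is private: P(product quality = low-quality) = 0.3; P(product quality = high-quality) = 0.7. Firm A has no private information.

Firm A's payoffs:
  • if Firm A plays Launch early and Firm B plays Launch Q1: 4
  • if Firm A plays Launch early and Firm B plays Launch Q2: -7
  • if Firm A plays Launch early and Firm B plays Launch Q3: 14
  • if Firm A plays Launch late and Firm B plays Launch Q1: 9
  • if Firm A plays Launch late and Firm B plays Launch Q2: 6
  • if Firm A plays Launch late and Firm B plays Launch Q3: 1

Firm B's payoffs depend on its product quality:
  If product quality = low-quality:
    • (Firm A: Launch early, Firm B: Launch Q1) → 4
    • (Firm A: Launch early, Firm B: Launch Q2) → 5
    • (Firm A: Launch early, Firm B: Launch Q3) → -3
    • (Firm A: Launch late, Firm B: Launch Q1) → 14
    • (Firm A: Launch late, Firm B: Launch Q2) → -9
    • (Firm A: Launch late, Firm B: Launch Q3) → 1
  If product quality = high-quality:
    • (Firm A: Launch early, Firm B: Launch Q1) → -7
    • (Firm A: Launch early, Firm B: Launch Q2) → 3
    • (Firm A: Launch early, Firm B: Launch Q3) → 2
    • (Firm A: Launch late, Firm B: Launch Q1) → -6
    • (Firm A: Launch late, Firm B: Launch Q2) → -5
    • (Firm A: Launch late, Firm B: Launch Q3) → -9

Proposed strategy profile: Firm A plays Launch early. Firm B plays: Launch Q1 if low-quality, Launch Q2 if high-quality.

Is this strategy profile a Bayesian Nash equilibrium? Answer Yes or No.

No

A profile is a BNE iff every type of every player is best-responding given beliefs about the other side.
Firm A plays Launch early: E[Launch early] = 0.3·(4) + 0.7·(-7) = -3.7; E[Launch late] = 6.9. Not best-responding. ✗
Firm B (product quality low-quality), facing Launch early: Launch Q1 gives 4, Launch Q2 gives 5, Launch Q3 gives -3. Proposed Launch Q1 is not best — profitable deviation exists. ✗
Firm B (product quality high-quality), facing Launch early: Launch Q1 gives -7, Launch Q2 gives 3, Launch Q3 gives 2. Proposed Launch Q2 is best. ✓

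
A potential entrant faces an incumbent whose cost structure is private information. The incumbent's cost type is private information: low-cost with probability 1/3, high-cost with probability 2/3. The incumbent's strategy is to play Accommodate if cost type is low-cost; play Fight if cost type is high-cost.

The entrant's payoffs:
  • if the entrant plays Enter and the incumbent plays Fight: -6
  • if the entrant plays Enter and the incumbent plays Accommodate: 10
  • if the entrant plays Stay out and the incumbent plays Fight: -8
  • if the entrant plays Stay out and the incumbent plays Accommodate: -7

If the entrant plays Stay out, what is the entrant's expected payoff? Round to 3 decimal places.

E[Stay out] = 1/3·(-7) + 2/3·(-8) = (-7/3) + (-16/3) = -23/3

-7.667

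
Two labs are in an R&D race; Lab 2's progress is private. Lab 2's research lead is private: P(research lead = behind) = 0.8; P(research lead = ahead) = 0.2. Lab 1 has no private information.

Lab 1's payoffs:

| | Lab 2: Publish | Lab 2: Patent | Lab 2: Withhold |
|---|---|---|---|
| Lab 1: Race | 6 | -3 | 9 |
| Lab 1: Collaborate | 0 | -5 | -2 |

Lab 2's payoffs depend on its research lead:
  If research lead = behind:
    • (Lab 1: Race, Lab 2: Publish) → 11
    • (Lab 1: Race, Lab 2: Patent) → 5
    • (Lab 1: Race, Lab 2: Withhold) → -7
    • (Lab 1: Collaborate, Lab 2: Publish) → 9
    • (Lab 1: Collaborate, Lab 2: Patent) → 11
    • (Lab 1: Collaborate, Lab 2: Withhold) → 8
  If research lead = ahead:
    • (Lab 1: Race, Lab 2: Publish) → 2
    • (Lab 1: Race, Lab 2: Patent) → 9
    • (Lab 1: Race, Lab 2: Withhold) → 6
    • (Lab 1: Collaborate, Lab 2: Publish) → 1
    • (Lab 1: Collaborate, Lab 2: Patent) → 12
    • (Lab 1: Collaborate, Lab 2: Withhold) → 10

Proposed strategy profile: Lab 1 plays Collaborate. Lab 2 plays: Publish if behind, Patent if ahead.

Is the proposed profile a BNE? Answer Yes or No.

No

Lab 1 plays Collaborate: E[Collaborate] = 0.8·(0) + 0.2·(-5) = -1; E[Race] = 4.2. Not best-responding. ✗
Lab 2 (research lead behind), facing Collaborate: Publish gives 9, Patent gives 11, Withhold gives 8. Proposed Publish is not best — profitable deviation exists. ✗
Lab 2 (research lead ahead), facing Collaborate: Publish gives 1, Patent gives 12, Withhold gives 10. Proposed Patent is best. ✓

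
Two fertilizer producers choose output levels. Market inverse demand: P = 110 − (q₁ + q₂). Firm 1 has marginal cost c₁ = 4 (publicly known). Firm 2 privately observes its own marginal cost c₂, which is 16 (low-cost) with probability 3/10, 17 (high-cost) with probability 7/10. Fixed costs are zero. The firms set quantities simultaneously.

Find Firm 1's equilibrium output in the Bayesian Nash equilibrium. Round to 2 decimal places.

Type-c best response for Firm 2: q₂(c) = (110 − c)/2 − q₁/2.
Firm 1 maximizes expected profit; its first-order condition is 110 − 2q₁ − E[q₂] − 4 = 0.
Substituting E[q₂] and solving: E[c₂] = 16.7, so q₁ = (110 − 2·4 + 16.7)/3 = 39.5667.

39.57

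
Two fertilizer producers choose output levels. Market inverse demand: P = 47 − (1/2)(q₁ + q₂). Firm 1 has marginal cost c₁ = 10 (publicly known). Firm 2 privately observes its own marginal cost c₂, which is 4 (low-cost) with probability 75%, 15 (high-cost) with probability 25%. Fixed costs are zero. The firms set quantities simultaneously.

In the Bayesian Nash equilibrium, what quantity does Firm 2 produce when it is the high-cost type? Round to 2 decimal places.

20.75

Firm 2 with cost c maximizes (47 − (1/2)(q₁+q₂) − c)·q₂, giving q₂(c) = (47 − c − (1/2)q₁).
E[c₂] = 0.75·4 + 0.25·15 = 6.75
Firm 1's FOC against E[q₂] yields q₁ = (47 − 2·10 + E[c₂])/(3/2) = (47 − 20 + 6.75)/(3/2) = 22.5.
q₂(high-cost) = (47 − 15 − (1/2)·22.5) = 20.75.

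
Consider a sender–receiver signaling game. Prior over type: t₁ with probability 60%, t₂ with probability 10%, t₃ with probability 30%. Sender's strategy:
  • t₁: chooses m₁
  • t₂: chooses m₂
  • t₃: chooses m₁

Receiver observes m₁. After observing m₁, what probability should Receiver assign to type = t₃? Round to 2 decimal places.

Apply Bayes' rule using the sender's strategy as the likelihood.
P(m₁) = 0.6·1 + 0.1·0 + 0.3·1 = 0.9
P(t₃ | m₁) = (0.3·1) / 0.9 = 0.3 / 0.9 = 0.333333

0.33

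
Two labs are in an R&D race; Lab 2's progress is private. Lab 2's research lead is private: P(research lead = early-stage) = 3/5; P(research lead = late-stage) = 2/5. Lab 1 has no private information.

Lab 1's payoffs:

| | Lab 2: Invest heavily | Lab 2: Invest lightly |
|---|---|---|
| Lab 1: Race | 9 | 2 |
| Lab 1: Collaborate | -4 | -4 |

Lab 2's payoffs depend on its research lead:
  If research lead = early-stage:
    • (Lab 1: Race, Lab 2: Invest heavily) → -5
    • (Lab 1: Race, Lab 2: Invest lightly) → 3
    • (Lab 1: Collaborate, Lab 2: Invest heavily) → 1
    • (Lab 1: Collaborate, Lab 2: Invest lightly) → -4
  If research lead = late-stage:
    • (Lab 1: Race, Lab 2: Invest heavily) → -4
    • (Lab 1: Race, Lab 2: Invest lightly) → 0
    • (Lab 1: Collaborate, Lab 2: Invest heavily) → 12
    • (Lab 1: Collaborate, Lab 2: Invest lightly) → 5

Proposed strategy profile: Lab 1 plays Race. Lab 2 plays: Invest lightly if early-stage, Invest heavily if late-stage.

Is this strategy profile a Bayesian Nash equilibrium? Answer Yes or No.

No

A profile is a BNE iff every type of every player is best-responding given beliefs about the other side.
Lab 1 plays Race: E[Race] = 3/5·(2) + 2/5·(9) = 24/5; E[Collaborate] = -4. Best-responding. ✓
Lab 2 (research lead early-stage), facing Race: Invest heavily gives -5, Invest lightly gives 3. Proposed Invest lightly is best. ✓
Lab 2 (research lead late-stage), facing Race: Invest heavily gives -4, Invest lightly gives 0. Proposed Invest heavily is not best — profitable deviation exists. ✗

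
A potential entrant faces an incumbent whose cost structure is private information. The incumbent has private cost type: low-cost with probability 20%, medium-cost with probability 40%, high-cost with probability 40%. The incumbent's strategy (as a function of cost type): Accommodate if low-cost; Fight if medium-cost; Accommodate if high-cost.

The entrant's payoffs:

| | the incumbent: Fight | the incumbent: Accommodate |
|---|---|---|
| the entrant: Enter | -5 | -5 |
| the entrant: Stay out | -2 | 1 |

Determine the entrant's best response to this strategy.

E[Enter] = 0.2·(-5) + 0.4·(-5) + 0.4·(-5) = -5
E[Stay out] = 0.2·(1) + 0.4·(-2) + 0.4·(1) = -0.2
Best response: Stay out (-0.2 is the largest).

Stay out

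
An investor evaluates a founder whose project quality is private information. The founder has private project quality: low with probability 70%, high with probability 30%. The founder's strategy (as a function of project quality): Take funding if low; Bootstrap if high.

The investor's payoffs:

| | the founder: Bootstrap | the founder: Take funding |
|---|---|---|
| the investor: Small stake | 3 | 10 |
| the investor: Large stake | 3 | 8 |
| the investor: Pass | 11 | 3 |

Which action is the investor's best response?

Small stake

Compute the investor's expected payoff for each action, taking the expectation over the founder's type.
E[Small stake] = 0.7·(10) + 0.3·(3) = 7.9
E[Large stake] = 0.7·(8) + 0.3·(3) = 6.5
E[Pass] = 0.7·(3) + 0.3·(11) = 5.4
Best response: Small stake (7.9 is the largest).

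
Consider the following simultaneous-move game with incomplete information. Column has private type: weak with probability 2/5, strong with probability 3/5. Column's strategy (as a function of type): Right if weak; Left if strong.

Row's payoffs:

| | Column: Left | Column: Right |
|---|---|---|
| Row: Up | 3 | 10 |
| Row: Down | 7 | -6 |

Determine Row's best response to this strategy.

E[Up] = 2/5·(10) + 3/5·(3) = 29/5
E[Down] = 2/5·(-6) + 3/5·(7) = 9/5
Best response: Up (29/5 is the largest).

Up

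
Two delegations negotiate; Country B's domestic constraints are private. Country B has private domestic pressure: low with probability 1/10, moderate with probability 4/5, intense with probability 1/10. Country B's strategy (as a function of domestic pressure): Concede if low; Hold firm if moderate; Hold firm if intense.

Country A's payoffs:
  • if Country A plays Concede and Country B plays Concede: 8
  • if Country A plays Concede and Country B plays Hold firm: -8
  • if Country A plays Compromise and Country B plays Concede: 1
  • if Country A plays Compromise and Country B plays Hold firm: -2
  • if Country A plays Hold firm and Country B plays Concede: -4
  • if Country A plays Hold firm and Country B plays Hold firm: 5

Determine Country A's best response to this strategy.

Hold firm

E[Concede] = 1/10·(8) + 4/5·(-8) + 1/10·(-8) = -32/5
E[Compromise] = 1/10·(1) + 4/5·(-2) + 1/10·(-2) = -17/10
E[Hold firm] = 1/10·(-4) + 4/5·(5) + 1/10·(5) = 41/10
Best response: Hold firm (41/10 is the largest).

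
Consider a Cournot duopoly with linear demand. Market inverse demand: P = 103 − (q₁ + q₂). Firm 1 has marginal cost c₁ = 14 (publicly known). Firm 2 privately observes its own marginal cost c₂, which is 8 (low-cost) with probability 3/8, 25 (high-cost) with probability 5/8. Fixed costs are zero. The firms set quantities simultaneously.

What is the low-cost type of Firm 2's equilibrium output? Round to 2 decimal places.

Each type of Firm 2 best-responds to q₁; Firm 1 best-responds to the expected q₂ over Firm 2's types.
Firm 2 with cost c maximizes (103 − (q₁+q₂) − c)·q₂, giving q₂(c) = (103 − c − q₁)/2.
E[c₂] = 3/8·8 + 5/8·25 = 18.625
Firm 1's FOC against E[q₂] yields q₁ = (103 − 2·14 + E[c₂])/3 = (103 − 28 + 18.625)/3 = 31.2083.
q₂(low-cost) = (103 − 8 − 31.2083)/2 = 31.8958.

31.90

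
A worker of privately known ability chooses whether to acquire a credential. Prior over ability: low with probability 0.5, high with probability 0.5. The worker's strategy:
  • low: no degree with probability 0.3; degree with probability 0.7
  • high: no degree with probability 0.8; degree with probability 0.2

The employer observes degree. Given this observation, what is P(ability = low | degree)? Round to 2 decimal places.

P(degree) = 0.5·0.7 + 0.5·0.2 = 0.45
P(low | degree) = (0.5·0.7) / 0.45 = 0.35 / 0.45 = 0.777778

0.78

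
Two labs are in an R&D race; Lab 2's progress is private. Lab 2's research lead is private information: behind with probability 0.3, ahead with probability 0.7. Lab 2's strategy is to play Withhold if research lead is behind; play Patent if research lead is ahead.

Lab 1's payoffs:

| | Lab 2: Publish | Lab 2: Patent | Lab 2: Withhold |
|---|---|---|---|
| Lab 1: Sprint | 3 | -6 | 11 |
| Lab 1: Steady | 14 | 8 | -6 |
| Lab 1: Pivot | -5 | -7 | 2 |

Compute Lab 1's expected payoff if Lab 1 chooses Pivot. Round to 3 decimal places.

-4.300

E[Pivot] = 0.3·2 + 0.7·(-7) = 0.6 + (-4.9) = -4.3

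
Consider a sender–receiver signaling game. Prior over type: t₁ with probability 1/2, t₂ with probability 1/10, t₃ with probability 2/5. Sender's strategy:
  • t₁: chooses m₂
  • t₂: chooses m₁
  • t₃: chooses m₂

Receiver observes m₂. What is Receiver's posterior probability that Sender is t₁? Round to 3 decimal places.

0.556

Apply Bayes' rule using the sender's strategy as the likelihood.
P(m₂) = (1/2)·1 + (1/10)·0 + (2/5)·1 = 9/10
P(t₁ | m₂) = ((1/2)·1) / (9/10) = (1/2) / (9/10) = 5/9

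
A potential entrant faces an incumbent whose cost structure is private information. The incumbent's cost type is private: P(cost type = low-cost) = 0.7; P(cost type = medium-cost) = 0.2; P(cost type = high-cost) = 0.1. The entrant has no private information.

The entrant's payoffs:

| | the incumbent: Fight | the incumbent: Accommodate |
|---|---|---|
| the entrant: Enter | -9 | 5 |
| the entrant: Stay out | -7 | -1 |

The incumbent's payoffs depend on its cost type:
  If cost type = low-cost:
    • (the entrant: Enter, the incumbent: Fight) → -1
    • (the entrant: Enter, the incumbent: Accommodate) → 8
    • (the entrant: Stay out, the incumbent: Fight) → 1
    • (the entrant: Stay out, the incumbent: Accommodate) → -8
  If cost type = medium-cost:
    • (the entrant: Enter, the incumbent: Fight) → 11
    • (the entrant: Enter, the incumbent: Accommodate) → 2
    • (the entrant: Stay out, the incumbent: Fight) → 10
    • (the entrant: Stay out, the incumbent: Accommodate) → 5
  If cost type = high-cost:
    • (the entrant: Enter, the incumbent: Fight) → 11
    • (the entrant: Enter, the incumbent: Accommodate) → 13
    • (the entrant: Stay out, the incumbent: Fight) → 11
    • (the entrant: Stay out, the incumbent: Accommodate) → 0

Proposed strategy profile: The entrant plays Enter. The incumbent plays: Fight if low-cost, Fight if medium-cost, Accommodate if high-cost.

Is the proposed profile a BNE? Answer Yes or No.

No

A profile is a BNE iff every type of every player is best-responding given beliefs about the other side.
The entrant plays Enter: E[Enter] = 0.7·(-9) + 0.2·(-9) + 0.1·(5) = -7.6; E[Stay out] = -6.4. Not best-responding. ✗
The incumbent (cost type low-cost), facing Enter: Fight gives -1, Accommodate gives 8. Proposed Fight is not best — profitable deviation exists. ✗
The incumbent (cost type medium-cost), facing Enter: Fight gives 11, Accommodate gives 2. Proposed Fight is best. ✓
The incumbent (cost type high-cost), facing Enter: Fight gives 11, Accommodate gives 13. Proposed Accommodate is best. ✓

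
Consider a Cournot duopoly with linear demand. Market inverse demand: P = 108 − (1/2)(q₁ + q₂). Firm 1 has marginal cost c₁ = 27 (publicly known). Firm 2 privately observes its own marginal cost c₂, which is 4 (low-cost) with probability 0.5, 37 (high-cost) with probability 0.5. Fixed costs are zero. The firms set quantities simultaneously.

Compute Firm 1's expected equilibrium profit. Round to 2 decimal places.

Firm 2 with cost c maximizes (108 − (1/2)(q₁+q₂) − c)·q₂, giving q₂(c) = (108 − c − (1/2)q₁).
E[c₂] = 0.5·4 + 0.5·37 = 20.5
Firm 1's FOC against E[q₂] yields q₁ = (108 − 2·27 + E[c₂])/(3/2) = (108 − 54 + 20.5)/(3/2) = 49.6667.
E[P] = 108 − (1/2)·(q₁ + E[q₂]) = 51.8333; Firm 1's expected profit = (E[P] − 27)·q₁ = (51.8333 − 27)·49.6667 = 1233.39.

1233.39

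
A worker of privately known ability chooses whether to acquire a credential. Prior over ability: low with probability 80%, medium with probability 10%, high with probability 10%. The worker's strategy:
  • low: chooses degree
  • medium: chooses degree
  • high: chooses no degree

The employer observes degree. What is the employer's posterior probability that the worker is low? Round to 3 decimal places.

Apply Bayes' rule using the sender's strategy as the likelihood.
P(degree) = 0.8·1 + 0.1·1 + 0.1·0 = 0.9
P(low | degree) = (0.8·1) / 0.9 = 0.8 / 0.9 = 0.888889

0.889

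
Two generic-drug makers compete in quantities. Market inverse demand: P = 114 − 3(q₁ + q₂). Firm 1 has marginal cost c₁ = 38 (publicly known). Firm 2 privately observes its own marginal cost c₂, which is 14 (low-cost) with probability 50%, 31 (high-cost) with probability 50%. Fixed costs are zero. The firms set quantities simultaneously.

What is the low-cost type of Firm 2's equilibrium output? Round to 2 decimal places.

Firm 2 with cost c maximizes (114 − 3(q₁+q₂) − c)·q₂, giving q₂(c) = (114 − c − 3q₁)/6.
E[c₂] = 0.5·14 + 0.5·31 = 22.5
Firm 1's FOC against E[q₂] yields q₁ = (114 − 2·38 + E[c₂])/9 = (114 − 76 + 22.5)/9 = 6.72222.
q₂(low-cost) = (114 − 14 − 3·6.72222)/6 = 13.3056.

13.31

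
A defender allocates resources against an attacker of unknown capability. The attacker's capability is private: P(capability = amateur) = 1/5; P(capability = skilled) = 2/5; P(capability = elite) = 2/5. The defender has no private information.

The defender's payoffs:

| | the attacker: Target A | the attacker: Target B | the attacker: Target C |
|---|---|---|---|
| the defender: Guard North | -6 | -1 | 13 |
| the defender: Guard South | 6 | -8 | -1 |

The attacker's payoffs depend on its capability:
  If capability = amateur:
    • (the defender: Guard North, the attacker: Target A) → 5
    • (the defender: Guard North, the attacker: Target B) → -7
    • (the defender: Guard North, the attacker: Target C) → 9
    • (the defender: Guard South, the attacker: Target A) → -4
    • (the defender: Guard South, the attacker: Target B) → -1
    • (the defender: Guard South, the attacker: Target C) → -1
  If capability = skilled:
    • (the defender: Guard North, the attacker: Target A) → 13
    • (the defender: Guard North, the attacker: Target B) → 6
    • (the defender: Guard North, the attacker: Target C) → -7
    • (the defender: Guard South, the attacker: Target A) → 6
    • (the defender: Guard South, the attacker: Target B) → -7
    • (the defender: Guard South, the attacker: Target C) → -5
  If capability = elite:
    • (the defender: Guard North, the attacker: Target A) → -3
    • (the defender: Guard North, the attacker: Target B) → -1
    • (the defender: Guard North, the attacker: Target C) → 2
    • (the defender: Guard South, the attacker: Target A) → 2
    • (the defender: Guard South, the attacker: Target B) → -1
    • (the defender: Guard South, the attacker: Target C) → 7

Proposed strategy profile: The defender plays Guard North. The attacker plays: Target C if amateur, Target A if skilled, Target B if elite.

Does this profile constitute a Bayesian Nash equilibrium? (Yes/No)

A profile is a BNE iff every type of every player is best-responding given beliefs about the other side.
The defender plays Guard North: E[Guard North] = 1/5·(13) + 2/5·(-6) + 2/5·(-1) = -1/5; E[Guard South] = -1. Best-responding. ✓
The attacker (capability amateur), facing Guard North: Target A gives 5, Target B gives -7, Target C gives 9. Proposed Target C is best. ✓
The attacker (capability skilled), facing Guard North: Target A gives 13, Target B gives 6, Target C gives -7. Proposed Target A is best. ✓
The attacker (capability elite), facing Guard North: Target A gives -3, Target B gives -1, Target C gives 2. Proposed Target B is not best — profitable deviation exists. ✗

No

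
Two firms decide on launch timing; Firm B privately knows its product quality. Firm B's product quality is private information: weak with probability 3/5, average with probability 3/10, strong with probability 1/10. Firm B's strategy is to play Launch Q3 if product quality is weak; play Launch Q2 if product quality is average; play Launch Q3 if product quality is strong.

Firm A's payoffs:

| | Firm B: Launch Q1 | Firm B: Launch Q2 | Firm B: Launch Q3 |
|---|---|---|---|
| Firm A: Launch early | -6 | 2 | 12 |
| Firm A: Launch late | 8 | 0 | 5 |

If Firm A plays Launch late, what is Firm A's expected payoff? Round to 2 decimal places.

E[Launch late] = 3/5·5 + 3/10·0 + 1/10·5 = 3 + 0 + 1/2 = 7/2

3.50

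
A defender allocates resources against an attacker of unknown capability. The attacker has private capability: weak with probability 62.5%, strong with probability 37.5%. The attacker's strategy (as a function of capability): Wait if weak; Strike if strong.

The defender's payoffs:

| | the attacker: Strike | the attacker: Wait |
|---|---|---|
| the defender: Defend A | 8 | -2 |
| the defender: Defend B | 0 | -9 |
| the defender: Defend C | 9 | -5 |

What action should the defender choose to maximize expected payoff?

Defend A

Compute the defender's expected payoff for each action, taking the expectation over the attacker's type.
E[Defend A] = 0.625·(-2) + 0.375·(8) = 1.75
E[Defend B] = 0.625·(-9) + 0.375·(0) = -5.625
E[Defend C] = 0.625·(-5) + 0.375·(9) = 0.25
Best response: Defend A (1.75 is the largest).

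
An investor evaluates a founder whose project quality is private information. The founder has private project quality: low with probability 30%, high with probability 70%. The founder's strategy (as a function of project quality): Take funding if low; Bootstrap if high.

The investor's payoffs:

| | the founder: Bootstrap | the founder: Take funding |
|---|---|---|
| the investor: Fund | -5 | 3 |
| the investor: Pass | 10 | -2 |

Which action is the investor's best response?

E[Fund] = 0.3·(3) + 0.7·(-5) = -2.6
E[Pass] = 0.3·(-2) + 0.7·(10) = 6.4
Best response: Pass (6.4 is the largest).

Pass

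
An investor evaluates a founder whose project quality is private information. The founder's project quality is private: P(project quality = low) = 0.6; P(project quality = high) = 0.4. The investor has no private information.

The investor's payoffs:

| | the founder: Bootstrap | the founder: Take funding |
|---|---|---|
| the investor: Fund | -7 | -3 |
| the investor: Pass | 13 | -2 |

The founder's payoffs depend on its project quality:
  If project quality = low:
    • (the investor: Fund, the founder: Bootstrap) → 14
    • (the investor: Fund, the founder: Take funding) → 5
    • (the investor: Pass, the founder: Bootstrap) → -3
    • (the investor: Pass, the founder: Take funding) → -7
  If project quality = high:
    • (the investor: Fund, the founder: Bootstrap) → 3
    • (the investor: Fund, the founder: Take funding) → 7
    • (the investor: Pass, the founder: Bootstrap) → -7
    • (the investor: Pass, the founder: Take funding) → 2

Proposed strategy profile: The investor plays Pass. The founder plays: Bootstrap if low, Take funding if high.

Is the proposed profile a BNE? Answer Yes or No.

Yes

A profile is a BNE iff every type of every player is best-responding given beliefs about the other side.
The investor plays Pass: E[Pass] = 0.6·(13) + 0.4·(-2) = 7; E[Fund] = -5.4. Best-responding. ✓
The founder (project quality low), facing Pass: Bootstrap gives -3, Take funding gives -7. Proposed Bootstrap is best. ✓
The founder (project quality high), facing Pass: Bootstrap gives -7, Take funding gives 2. Proposed Take funding is best. ✓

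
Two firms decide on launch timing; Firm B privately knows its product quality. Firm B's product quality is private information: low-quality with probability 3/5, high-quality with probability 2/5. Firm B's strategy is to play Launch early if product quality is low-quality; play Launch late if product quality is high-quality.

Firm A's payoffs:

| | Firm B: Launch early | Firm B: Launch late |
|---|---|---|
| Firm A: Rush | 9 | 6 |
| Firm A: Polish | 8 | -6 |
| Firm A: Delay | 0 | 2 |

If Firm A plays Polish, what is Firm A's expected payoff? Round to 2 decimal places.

Take the expectation over Firm B's product quality, weighting each type's action by its prior probability.
E[Polish] = 3/5·8 + 2/5·(-6) = 24/5 + (-12/5) = 12/5

2.40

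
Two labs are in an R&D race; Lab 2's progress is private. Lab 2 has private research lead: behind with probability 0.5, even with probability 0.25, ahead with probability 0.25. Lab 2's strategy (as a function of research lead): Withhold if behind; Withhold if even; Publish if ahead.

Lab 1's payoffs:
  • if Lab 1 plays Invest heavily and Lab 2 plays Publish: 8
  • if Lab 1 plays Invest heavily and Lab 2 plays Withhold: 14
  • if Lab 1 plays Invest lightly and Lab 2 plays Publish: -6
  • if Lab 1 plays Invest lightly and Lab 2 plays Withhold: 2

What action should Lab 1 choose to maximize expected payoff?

Invest heavily

E[Invest heavily] = 0.5·(14) + 0.25·(14) + 0.25·(8) = 12.5
E[Invest lightly] = 0.5·(2) + 0.25·(2) + 0.25·(-6) = 0
Best response: Invest heavily (12.5 is the largest).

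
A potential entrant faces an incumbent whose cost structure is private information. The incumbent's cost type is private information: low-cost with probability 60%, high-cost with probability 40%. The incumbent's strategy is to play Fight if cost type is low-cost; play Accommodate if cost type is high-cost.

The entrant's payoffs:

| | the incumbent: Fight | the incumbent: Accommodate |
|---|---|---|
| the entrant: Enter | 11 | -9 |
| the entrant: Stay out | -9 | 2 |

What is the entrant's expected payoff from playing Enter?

3

Take the expectation over the incumbent's cost type, weighting each type's action by its prior probability.
E[Enter] = 0.6·11 + 0.4·(-9) = 6.6 + (-3.6) = 3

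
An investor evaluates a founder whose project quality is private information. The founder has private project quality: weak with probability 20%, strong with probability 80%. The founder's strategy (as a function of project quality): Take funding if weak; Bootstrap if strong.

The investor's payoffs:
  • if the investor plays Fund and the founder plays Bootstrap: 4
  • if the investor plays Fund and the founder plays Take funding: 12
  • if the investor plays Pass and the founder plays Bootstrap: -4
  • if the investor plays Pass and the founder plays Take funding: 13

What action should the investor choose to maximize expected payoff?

Fund

E[Fund] = 0.2·(12) + 0.8·(4) = 5.6
E[Pass] = 0.2·(13) + 0.8·(-4) = -0.6
Best response: Fund (5.6 is the largest).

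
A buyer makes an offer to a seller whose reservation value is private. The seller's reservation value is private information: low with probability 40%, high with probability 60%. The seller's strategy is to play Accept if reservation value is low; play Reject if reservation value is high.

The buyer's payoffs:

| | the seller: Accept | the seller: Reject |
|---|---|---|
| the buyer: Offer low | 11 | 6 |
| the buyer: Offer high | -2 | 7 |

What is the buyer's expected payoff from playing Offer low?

8

E[Offer low] = 0.4·11 + 0.6·6 = 4.4 + 3.6 = 8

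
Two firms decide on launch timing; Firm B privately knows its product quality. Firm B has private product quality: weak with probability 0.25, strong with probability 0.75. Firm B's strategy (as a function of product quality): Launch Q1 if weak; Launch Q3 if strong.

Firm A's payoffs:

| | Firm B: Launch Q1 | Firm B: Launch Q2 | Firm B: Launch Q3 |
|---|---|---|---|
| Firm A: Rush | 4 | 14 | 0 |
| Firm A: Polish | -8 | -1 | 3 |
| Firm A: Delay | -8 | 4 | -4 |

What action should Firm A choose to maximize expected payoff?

Rush

Compute Firm A's expected payoff for each action, taking the expectation over Firm B's type.
E[Rush] = 0.25·(4) + 0.75·(0) = 1
E[Polish] = 0.25·(-8) + 0.75·(3) = 0.25
E[Delay] = 0.25·(-8) + 0.75·(-4) = -5
Best response: Rush (1 is the largest).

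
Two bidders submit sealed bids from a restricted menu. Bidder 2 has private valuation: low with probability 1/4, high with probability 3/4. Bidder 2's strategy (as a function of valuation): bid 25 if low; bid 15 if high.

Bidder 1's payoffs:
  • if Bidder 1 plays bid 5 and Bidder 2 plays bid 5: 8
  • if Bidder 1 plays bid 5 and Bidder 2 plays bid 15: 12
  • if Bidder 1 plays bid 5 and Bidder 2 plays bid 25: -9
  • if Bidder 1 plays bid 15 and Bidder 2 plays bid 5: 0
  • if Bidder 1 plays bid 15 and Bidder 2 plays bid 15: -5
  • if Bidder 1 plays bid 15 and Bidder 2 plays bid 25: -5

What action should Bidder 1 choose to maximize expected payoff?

bid 5

Compute Bidder 1's expected payoff for each action, taking the expectation over Bidder 2's type.
E[bid 5] = 1/4·(-9) + 3/4·(12) = 27/4
E[bid 15] = 1/4·(-5) + 3/4·(-5) = -5
Best response: bid 5 (27/4 is the largest).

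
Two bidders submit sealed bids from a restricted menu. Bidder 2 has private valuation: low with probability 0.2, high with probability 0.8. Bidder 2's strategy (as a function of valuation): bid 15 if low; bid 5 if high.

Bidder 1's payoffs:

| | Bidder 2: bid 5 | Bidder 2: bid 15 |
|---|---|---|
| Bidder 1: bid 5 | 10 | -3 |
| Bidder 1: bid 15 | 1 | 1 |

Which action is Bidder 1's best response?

Compute Bidder 1's expected payoff for each action, taking the expectation over Bidder 2's type.
E[bid 5] = 0.2·(-3) + 0.8·(10) = 7.4
E[bid 15] = 0.2·(1) + 0.8·(1) = 1
Best response: bid 5 (7.4 is the largest).

bid 5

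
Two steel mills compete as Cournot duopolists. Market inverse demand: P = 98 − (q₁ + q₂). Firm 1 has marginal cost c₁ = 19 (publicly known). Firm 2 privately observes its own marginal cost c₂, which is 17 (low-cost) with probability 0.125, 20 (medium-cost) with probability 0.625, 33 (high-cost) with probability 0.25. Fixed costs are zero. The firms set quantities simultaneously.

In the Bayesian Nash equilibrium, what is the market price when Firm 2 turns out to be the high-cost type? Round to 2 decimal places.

Firm 2 with cost c maximizes (98 − (q₁+q₂) − c)·q₂, giving q₂(c) = (98 − c − q₁)/2.
E[c₂] = 0.125·17 + 0.625·20 + 0.25·33 = 22.875
Firm 1's FOC against E[q₂] yields q₁ = (98 − 2·19 + E[c₂])/3 = (98 − 38 + 22.875)/3 = 27.625.
q₂(high-cost) = 18.6875, so P = 98 − (27.625 + 18.6875) = 51.6875.

51.69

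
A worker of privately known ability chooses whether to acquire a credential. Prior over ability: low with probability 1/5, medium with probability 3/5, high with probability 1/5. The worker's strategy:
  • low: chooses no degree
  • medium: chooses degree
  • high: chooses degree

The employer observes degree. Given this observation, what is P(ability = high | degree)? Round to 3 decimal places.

0.250

P(degree) = (1/5)·0 + (3/5)·1 + (1/5)·1 = 4/5
P(high | degree) = ((1/5)·1) / (4/5) = (1/5) / (4/5) = 1/4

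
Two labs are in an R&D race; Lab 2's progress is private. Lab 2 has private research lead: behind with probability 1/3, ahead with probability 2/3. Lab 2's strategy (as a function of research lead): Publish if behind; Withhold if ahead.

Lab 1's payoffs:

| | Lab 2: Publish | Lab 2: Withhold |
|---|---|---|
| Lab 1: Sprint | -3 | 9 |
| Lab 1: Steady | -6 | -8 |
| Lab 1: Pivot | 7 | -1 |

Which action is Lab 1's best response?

Compute Lab 1's expected payoff for each action, taking the expectation over Lab 2's type.
E[Sprint] = 1/3·(-3) + 2/3·(9) = 5
E[Steady] = 1/3·(-6) + 2/3·(-8) = -22/3
E[Pivot] = 1/3·(7) + 2/3·(-1) = 5/3
Best response: Sprint (5 is the largest).

Sprint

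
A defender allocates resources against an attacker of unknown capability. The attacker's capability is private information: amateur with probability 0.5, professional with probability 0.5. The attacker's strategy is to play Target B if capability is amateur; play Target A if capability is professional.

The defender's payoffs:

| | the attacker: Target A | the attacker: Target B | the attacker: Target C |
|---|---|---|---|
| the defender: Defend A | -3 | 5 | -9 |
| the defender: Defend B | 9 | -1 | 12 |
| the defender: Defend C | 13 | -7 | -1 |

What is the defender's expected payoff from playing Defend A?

1

Take the expectation over the attacker's capability, weighting each type's action by its prior probability.
E[Defend A] = 0.5·5 + 0.5·(-3) = 2.5 + (-1.5) = 1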